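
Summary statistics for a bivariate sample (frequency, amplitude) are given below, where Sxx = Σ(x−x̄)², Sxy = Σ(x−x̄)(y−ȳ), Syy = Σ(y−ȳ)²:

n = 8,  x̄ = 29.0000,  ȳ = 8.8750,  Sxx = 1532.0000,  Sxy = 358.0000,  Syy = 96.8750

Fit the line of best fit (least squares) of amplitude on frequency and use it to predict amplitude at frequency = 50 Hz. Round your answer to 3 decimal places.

b = Sxy/Sxx = 358/1532 = 0.233681
a = ȳ − b·x̄ = 8.875 − 0.233681·29 = 2.098238
ŷ(50) = a + b·50 = 2.098238 + 0.233681·50 = 13.782311

13.782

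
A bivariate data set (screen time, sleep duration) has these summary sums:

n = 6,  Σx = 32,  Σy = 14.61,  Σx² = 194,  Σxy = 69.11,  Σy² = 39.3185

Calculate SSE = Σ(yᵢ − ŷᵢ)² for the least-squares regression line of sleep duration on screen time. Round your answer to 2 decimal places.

Sxx = Σx² − (Σx)²/n = 194 − 170.666667 = 23.333333
Sxy = Σxy − (Σx)(Σy)/n = 69.11 − 77.92 = -8.81
Syy = Σy² − (Σy)²/n = 39.3185 − 35.57535 = 3.74315
b = Sxy/Sxx = -8.81/23.333333 = -0.377571
SSE = Syy − b·Sxy = 3.74315 − (-0.377571)·(-8.81) = 0.416746

0.42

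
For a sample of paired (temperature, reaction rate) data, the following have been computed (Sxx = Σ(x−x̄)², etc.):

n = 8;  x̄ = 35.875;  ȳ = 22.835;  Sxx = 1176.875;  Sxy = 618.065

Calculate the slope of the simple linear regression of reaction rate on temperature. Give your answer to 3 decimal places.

b = Sxy/Sxx = 618.065/1176.875 = 0.525175

0.525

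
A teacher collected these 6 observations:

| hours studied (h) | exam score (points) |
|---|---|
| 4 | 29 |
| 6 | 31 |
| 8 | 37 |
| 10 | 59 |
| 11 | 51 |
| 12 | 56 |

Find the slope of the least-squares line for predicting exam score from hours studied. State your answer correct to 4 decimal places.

3.9053

n = 6, Σx = 51, Σy = 263, Σxy = 2421, Σx² = 481
Sxx = Σx² − (Σx)²/n = 481 − 433.5 = 47.5
Sxy = Σxy − (Σx)(Σy)/n = 2421 − 2235.5 = 185.5
b = Sxy/Sxx = 185.5/47.5 = 3.905263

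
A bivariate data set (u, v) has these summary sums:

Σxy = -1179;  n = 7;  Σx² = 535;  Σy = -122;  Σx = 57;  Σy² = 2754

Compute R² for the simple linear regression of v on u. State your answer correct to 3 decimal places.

Sxx = Σx² − (Σx)²/n = 535 − 464.142857 = 70.857143
Sxy = Σxy − (Σx)(Σy)/n = -1179 − (-993.428571) = -185.571429
Syy = Σy² − (Σy)²/n = 2754 − 2126.285714 = 627.714286
R² = Sxy²/(Sxx·Syy) = (-185.571429)²/(70.857143·627.714286) = 0.774242

0.774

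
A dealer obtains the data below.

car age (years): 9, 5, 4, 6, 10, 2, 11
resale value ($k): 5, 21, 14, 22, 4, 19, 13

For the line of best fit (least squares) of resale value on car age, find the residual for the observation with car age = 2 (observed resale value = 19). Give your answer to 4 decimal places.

-1.9216

n = 7, Σx = 47, Σy = 98, Σxy = 559, Σx² = 383
Sxx = Σx² − (Σx)²/n = 383 − 315.571429 = 67.428571
Sxy = Σxy − (Σx)(Σy)/n = 559 − 658 = -99
b = Sxy/Sxx = -99/67.428571 = -1.468220
a = ȳ − b·x̄ = 14 − (-1.468220)·6.714286 = 23.858051
ŷ(2) = 23.858051 + (-1.468220)·2 = 20.921610
residual = y − ŷ = 19 − 20.921610 = -1.921610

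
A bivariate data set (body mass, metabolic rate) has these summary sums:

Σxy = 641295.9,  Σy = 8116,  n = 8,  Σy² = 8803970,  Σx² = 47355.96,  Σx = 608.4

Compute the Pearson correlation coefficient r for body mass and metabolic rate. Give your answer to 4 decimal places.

0.9669

Sxx = Σx² − (Σx)²/n = 47355.96 − 46268.82 = 1087.14
Sxy = Σxy − (Σx)(Σy)/n = 641295.9 − 617221.8 = 24074.1
Syy = Σy² − (Σy)²/n = 8803970 − 8233682 = 570288
r = Sxy/√(Sxx·Syy) = 24074.1/√(619982896.32) = 24074.1/24899.455743 = 0.966852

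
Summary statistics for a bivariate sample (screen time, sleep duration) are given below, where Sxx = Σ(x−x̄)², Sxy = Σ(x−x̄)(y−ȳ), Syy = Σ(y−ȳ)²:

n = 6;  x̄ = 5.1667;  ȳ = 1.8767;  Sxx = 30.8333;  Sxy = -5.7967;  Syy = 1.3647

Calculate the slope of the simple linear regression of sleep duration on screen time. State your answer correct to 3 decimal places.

-0.188

b = Sxy/Sxx = -5.7967/30.8333 = -0.188001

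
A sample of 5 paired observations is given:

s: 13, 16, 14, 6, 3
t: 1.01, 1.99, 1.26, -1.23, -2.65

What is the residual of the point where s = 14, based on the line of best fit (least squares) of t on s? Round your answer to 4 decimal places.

-0.0619

n = 5, Σx = 52, Σy = 0.38, Σxy = 47.28, Σx² = 666
Sxx = Σx² − (Σx)²/n = 666 − 540.8 = 125.2
Sxy = Σxy − (Σx)(Σy)/n = 47.28 − 3.952 = 43.328
b = Sxy/Sxx = 43.328/125.2 = 0.346070
a = ȳ − b·x̄ = 0.076 − 0.346070·10.4 = -3.523131
ŷ(14) = -3.523131 + 0.346070·14 = 1.321853
residual = y − ŷ = 1.26 − 1.321853 = -0.061853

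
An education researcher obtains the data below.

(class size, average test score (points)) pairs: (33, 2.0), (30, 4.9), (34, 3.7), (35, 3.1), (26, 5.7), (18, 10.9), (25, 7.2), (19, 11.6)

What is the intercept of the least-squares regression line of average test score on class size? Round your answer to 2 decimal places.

20.35

n = 8, Σx = 220, Σy = 49.1, Σxy = 1192.1, Σx² = 6356
Sxx = Σx² − (Σx)²/n = 6356 − 6050 = 306
Sxy = Σxy − (Σx)(Σy)/n = 1192.1 − 1350.25 = -158.15
b = Sxy/Sxx = -158.15/306 = -0.516830
a = ȳ − b·x̄ = 6.1375 − (-0.516830)·27.5 = 20.350327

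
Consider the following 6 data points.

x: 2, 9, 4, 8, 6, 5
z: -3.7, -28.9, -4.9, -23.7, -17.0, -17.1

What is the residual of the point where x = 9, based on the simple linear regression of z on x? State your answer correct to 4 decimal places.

-0.6000

n = 6, Σx = 34, Σy = -95.3, Σxy = -664.2, Σx² = 226
Sxx = Σx² − (Σx)²/n = 226 − 192.666667 = 33.333333
Sxy = Σxy − (Σx)(Σy)/n = -664.2 − (-540.033333) = -124.166667
b = Sxy/Sxx = -124.166667/33.333333 = -3.725
a = ȳ − b·x̄ = -15.883333 − (-3.725)·5.666667 = 5.225
ŷ(9) = 5.225 + (-3.725)·9 = -28.3
residual = y − ŷ = -28.9 − (-28.3) = -0.6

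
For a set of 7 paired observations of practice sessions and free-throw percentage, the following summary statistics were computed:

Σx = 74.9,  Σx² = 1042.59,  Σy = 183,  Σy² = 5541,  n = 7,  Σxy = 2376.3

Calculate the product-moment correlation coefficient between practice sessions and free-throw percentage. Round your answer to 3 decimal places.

0.979

Sxx = Σx² − (Σx)²/n = 1042.59 − 801.43 = 241.16
Sxy = Σxy − (Σx)(Σy)/n = 2376.3 − 1958.1 = 418.2
Syy = Σy² − (Σy)²/n = 5541 − 4784.142857 = 756.857143
r = Sxy/√(Sxx·Syy) = 418.2/√(182523.668571) = 418.2/427.227888 = 0.978869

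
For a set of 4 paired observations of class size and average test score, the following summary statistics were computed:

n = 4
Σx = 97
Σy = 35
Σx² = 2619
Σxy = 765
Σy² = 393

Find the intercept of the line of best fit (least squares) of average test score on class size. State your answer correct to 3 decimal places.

16.364

Sxx = Σx² − (Σx)²/n = 2619 − 2352.25 = 266.75
Sxy = Σxy − (Σx)(Σy)/n = 765 − 848.75 = -83.75
b = Sxy/Sxx = -83.75/266.75 = -0.313964
a = ȳ − b·x̄ = 8.75 − (-0.313964)·24.25 = 16.363636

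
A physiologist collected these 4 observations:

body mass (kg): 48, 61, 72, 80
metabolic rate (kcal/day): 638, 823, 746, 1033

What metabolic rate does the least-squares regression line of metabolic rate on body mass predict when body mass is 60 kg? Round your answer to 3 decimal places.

757.668

n = 4, Σx = 261, Σy = 3240, Σxy = 217179, Σx² = 17609
Sxx = Σx² − (Σx)²/n = 17609 − 17030.25 = 578.75
Sxy = Σxy − (Σx)(Σy)/n = 217179 − 211410 = 5769
b = Sxy/Sxx = 5769/578.75 = 9.968035
a = ȳ − b·x̄ = 810 − 9.968035·65.25 = 159.585745
ŷ(60) = a + b·60 = 159.585745 + 9.968035·60 = 757.667819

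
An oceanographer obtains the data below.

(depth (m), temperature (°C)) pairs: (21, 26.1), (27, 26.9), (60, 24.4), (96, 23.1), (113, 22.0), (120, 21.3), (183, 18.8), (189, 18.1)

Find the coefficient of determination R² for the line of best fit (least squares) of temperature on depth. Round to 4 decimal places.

n = 8, Σx = 809, Σy = 180.7, Σxy = 16859.3, Σx² = 110365, Σy² = 4152.53
Sxx = Σx² − (Σx)²/n = 110365 − 81810.125 = 28554.875
Sxy = Σxy − (Σx)(Σy)/n = 16859.3 − 18273.2875 = -1413.9875
Syy = Σy² − (Σy)²/n = 4152.53 − 4081.56125 = 70.96875
R² = Sxy²/(Sxx·Syy) = (-1413.9875)²/(28554.875·70.96875) = 0.986606

0.9866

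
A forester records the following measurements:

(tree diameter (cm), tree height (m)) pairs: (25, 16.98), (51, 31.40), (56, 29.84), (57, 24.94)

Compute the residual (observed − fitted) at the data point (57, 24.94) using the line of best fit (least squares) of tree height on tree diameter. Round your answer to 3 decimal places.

-4.348

n = 4, Σx = 189, Σy = 103.16, Σxy = 5118.52, Σx² = 9611
Sxx = Σx² − (Σx)²/n = 9611 − 8930.25 = 680.75
Sxy = Σxy − (Σx)(Σy)/n = 5118.52 − 4874.31 = 244.21
b = Sxy/Sxx = 244.21/680.75 = 0.358737
a = ȳ − b·x̄ = 25.79 − 0.358737·47.25 = 8.839692
ŷ(57) = 8.839692 + 0.358737·57 = 29.287683
residual = y − ŷ = 24.94 − 29.287683 = -4.347683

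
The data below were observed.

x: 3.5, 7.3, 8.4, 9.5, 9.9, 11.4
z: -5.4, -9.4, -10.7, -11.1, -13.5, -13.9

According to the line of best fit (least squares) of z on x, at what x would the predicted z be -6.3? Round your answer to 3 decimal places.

n = 6, Σx = 50, Σy = -64, Σxy = -574.96, Σx² = 454.32
Sxx = Σx² − (Σx)²/n = 454.32 − 416.666667 = 37.653333
Sxy = Σxy − (Σx)(Σy)/n = -574.96 − (-533.333333) = -41.626667
b = Sxy/Sxx = -41.626667/37.653333 = -1.105524
a = ȳ − b·x̄ = -10.666667 − (-1.105524)·8.333333 = -1.453966
Set a + b·x = -6.3: x = (-6.3 − (-1.453966)) / (-1.105524) = 4.383472

4.383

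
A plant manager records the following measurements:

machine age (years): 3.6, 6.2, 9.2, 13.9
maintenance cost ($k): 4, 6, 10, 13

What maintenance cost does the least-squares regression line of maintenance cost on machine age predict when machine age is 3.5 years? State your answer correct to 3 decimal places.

3.990

n = 4, Σx = 32.9, Σy = 33, Σxy = 324.3, Σx² = 329.25
Sxx = Σx² − (Σx)²/n = 329.25 − 270.6025 = 58.6475
Sxy = Σxy − (Σx)(Σy)/n = 324.3 − 271.425 = 52.875
b = Sxy/Sxx = 52.875/58.6475 = 0.901573
a = ȳ − b·x̄ = 8.25 − 0.901573·8.225 = 0.834562
ŷ(3.5) = a + b·3.5 = 0.834562 + 0.901573·3.5 = 3.990068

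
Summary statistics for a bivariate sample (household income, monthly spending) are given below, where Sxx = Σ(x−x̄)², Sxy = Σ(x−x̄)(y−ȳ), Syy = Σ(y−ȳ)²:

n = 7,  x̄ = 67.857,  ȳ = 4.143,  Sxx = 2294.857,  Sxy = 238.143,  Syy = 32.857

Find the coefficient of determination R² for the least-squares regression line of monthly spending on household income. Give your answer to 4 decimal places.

0.7521

R² = Sxy²/(Sxx·Syy) = (238.143)²/(2294.857·32.857) = 0.752129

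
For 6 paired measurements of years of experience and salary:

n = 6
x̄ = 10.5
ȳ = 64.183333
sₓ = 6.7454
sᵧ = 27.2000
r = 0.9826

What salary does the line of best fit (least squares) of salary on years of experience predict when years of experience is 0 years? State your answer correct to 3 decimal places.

b = r · sᵧ/sₓ = 0.9826 · 27.2/6.7454 = 3.962214
a = ȳ − b·x̄ = 64.183333 − 3.962214·10.5 = 22.580083
ŷ(0) = a + b·0 = 22.580083 + 3.962214·0 = 22.580083

22.580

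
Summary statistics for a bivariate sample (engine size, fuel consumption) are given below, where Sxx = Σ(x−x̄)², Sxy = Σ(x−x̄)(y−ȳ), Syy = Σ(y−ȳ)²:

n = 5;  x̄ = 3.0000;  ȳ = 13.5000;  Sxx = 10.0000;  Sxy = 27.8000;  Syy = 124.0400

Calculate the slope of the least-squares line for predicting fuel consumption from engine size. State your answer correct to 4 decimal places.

2.7800

b = Sxy/Sxx = 27.8/10 = 2.78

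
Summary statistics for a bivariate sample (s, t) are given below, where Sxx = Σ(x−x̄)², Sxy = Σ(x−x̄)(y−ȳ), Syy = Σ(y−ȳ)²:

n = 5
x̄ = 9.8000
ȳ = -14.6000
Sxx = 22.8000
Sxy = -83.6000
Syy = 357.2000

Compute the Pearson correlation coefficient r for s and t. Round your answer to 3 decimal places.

r = Sxy/√(Sxx·Syy) = -83.6/√(8144.16) = -83.6/90.245000 = -0.926367

-0.926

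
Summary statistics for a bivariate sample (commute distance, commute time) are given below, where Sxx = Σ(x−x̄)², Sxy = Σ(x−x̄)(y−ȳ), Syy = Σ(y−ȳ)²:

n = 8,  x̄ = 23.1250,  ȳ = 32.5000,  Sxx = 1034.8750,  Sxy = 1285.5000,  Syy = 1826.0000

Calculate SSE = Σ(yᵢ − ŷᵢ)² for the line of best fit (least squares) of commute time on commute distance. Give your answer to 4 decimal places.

229.1789

b = Sxy/Sxx = 1285.5/1034.875 = 1.242179
SSE = Syy − b·Sxy = 1826 − 1.242179·1285.5 = 229.178886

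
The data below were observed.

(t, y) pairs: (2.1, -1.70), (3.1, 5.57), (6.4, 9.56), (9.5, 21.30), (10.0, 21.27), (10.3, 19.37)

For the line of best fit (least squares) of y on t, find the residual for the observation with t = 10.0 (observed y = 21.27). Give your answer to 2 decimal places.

0.71

n = 6, Σx = 41.4, Σy = 75.37, Σxy = 689.442, Σx² = 351.32
Sxx = Σx² − (Σx)²/n = 351.32 − 285.66 = 65.66
Sxy = Σxy − (Σx)(Σy)/n = 689.442 − 520.053 = 169.389
b = Sxy/Sxx = 169.389/65.66 = 2.579790
a = ȳ − b·x̄ = 12.561667 − 2.579790·6.9 = -5.238883
ŷ(10.0) = -5.238883 + 2.579790·10 = 20.559015
residual = y − ŷ = 21.27 − 20.559015 = 0.710985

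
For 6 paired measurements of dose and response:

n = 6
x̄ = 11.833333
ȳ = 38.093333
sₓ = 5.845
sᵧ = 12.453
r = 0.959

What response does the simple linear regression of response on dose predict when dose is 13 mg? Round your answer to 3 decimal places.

b = r · sᵧ/sₓ = 0.959 · 12.453/5.845 = 2.043187
a = ȳ − b·x̄ = 38.093333 − 2.043187·11.833333 = 13.915623
ŷ(13) = a + b·13 = 13.915623 + 2.043187·13 = 40.477052

40.477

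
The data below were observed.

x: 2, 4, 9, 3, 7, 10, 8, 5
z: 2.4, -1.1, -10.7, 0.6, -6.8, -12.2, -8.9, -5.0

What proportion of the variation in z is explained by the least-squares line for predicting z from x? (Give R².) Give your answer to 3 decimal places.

0.984

n = 8, Σx = 48, Σy = -41.7, Σxy = -359.9, Σx² = 348, Σy² = 421.11
Sxx = Σx² − (Σx)²/n = 348 − 288 = 60
Sxy = Σxy − (Σx)(Σy)/n = -359.9 − (-250.2) = -109.7
Syy = Σy² − (Σy)²/n = 421.11 − 217.36125 = 203.74875
R² = Sxy²/(Sxx·Syy) = (-109.7)²/(60·203.74875) = 0.984390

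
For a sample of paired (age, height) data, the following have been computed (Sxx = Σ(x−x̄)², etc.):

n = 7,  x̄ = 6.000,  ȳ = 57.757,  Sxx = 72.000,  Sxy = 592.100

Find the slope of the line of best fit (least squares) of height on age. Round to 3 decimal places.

b = Sxy/Sxx = 592.1/72 = 8.223611

8.224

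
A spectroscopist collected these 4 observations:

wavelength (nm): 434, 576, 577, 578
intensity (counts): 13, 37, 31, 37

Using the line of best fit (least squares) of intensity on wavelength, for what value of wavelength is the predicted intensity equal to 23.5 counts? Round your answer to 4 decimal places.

n = 4, Σx = 2165, Σy = 118, Σxy = 66227, Σx² = 1187145
Sxx = Σx² − (Σx)²/n = 1187145 − 1171806.25 = 15338.75
Sxy = Σxy − (Σx)(Σy)/n = 66227 − 63867.5 = 2359.5
b = Sxy/Sxx = 2359.5/15338.75 = 0.153826
a = ȳ − b·x̄ = 29.5 − 0.153826·541.25 = -53.758373
Set a + b·x = 23.5: x = (23.5 − (-53.758373)) / 0.153826 = 502.244914

502.2449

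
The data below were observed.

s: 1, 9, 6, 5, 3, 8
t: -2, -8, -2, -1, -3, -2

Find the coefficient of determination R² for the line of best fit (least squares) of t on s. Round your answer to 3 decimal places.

n = 6, Σx = 32, Σy = -18, Σxy = -116, Σx² = 216, Σy² = 86
Sxx = Σx² − (Σx)²/n = 216 − 170.666667 = 45.333333
Sxy = Σxy − (Σx)(Σy)/n = -116 − (-96) = -20
Syy = Σy² − (Σy)²/n = 86 − 54 = 32
R² = Sxy²/(Sxx·Syy) = (-20)²/(45.333333·32) = 0.275735

0.276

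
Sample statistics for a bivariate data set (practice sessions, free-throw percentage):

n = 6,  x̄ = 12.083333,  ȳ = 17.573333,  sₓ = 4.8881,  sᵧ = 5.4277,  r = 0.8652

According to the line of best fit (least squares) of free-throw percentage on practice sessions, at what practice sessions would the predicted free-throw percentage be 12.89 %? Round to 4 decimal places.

b = r · sᵧ/sₓ = 0.8652 · 5.4277/4.8881 = 0.960710
a = ȳ − b·x̄ = 17.573333 − 0.960710·12.083333 = 5.964755
Set a + b·x = 12.89: x = (12.89 − 5.964755) / 0.960710 = 7.208466

7.2085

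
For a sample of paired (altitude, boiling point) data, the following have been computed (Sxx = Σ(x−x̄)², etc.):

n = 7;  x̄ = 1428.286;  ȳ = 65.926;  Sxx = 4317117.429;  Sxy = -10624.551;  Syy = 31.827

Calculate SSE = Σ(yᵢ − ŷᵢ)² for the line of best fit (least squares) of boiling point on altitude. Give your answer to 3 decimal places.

5.680

b = Sxy/Sxx = -10624.551/4317117.429 = -0.002461
SSE = Syy − b·Sxy = 31.827 − (-0.002461)·(-10624.551) = 5.679672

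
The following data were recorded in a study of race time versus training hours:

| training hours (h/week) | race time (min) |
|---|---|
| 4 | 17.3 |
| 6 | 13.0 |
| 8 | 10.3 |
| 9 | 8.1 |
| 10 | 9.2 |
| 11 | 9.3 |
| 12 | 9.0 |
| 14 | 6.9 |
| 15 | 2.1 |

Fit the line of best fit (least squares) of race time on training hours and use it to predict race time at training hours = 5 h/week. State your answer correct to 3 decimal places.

n = 9, Σx = 89, Σy = 85.2, Σxy = 732.9, Σx² = 983
Sxx = Σx² − (Σx)²/n = 983 − 880.111111 = 102.888889
Sxy = Σxy − (Σx)(Σy)/n = 732.9 − 842.533333 = -109.633333
b = Sxy/Sxx = -109.633333/102.888889 = -1.065551
a = ȳ − b·x̄ = 9.466667 − (-1.065551)·9.888889 = 20.003780
ŷ(5) = a + b·5 = 20.003780 + (-1.065551)·5 = 14.676026

14.676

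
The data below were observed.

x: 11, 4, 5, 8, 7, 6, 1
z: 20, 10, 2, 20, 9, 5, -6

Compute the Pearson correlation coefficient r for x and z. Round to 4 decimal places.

0.8790

n = 7, Σx = 42, Σy = 60, Σxy = 517, Σx² = 312, Σy² = 1046
Sxx = Σx² − (Σx)²/n = 312 − 252 = 60
Sxy = Σxy − (Σx)(Σy)/n = 517 − 360 = 157
Syy = Σy² − (Σy)²/n = 1046 − 514.285714 = 531.714286
r = Sxy/√(Sxx·Syy) = 157/√(31902.857143) = 157/178.613709 = 0.878992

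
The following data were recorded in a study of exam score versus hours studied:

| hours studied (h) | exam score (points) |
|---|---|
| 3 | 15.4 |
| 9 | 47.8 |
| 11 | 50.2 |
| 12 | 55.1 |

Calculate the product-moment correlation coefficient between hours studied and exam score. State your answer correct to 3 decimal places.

n = 4, Σx = 35, Σy = 168.5, Σxy = 1689.8, Σx² = 355, Σy² = 8078.05
Sxx = Σx² − (Σx)²/n = 355 − 306.25 = 48.75
Sxy = Σxy − (Σx)(Σy)/n = 1689.8 − 1474.375 = 215.425
Syy = Σy² − (Σy)²/n = 8078.05 − 7098.0625 = 979.9875
r = Sxy/√(Sxx·Syy) = 215.425/√(47774.390625) = 215.425/218.573536 = 0.985595

0.986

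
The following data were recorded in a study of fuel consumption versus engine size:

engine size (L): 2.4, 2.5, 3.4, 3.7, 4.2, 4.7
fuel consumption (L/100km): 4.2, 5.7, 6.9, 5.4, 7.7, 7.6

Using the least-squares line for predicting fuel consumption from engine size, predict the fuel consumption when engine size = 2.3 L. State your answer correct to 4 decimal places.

4.7794

n = 6, Σx = 20.9, Σy = 37.5, Σxy = 135.83, Σx² = 76.99
Sxx = Σx² − (Σx)²/n = 76.99 − 72.801667 = 4.188333
Sxy = Σxy − (Σx)(Σy)/n = 135.83 − 130.625 = 5.205
b = Sxy/Sxx = 5.205/4.188333 = 1.242738
a = ȳ − b·x̄ = 6.25 − 1.242738·3.483333 = 1.921130
ŷ(2.3) = a + b·2.3 = 1.921130 + 1.242738·2.3 = 4.779427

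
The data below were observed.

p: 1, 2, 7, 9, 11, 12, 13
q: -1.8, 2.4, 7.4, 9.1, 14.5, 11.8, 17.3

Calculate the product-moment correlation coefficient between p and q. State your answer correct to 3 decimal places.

0.968

n = 7, Σx = 55, Σy = 60.7, Σxy = 662.7, Σx² = 569, Σy² = 795.35
Sxx = Σx² − (Σx)²/n = 569 − 432.142857 = 136.857143
Sxy = Σxy − (Σx)(Σy)/n = 662.7 − 476.928571 = 185.771429
Syy = Σy² − (Σy)²/n = 795.35 − 526.355714 = 268.994286
r = Sxy/√(Sxx·Syy) = 185.771429/√(36813.789388) = 185.771429/191.869199 = 0.968219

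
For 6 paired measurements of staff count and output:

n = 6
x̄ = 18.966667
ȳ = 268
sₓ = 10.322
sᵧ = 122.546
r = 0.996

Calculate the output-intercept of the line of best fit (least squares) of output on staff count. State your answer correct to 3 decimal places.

b = r · sᵧ/sₓ = 0.996 · 122.546/10.322 = 11.824822
a = ȳ − b·x̄ = 268 − 11.824822·18.966667 = 43.722533

43.723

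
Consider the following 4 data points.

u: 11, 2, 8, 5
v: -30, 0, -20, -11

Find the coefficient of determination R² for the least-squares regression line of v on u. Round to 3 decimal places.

0.999

n = 4, Σx = 26, Σy = -61, Σxy = -545, Σx² = 214, Σy² = 1421
Sxx = Σx² − (Σx)²/n = 214 − 169 = 45
Sxy = Σxy − (Σx)(Σy)/n = -545 − (-396.5) = -148.5
Syy = Σy² − (Σy)²/n = 1421 − 930.25 = 490.75
R² = Sxy²/(Sxx·Syy) = (-148.5)²/(45·490.75) = 0.998574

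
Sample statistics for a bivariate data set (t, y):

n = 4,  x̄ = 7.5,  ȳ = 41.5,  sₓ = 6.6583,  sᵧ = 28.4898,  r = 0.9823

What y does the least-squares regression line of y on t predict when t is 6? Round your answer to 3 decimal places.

b = r · sᵧ/sₓ = 0.9823 · 28.4898/6.6583 = 4.203104
a = ȳ − b·x̄ = 41.5 − 4.203104·7.5 = 9.976716
ŷ(6) = a + b·6 = 9.976716 + 4.203104·6 = 35.195343

35.195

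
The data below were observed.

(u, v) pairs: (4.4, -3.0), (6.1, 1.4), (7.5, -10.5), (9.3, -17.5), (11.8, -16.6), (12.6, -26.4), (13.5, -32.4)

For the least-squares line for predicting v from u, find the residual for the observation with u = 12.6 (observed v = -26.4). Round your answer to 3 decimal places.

n = 7, Σx = 65.2, Σy = -105, Σxy = -1212.08, Σx² = 679.56
Sxx = Σx² − (Σx)²/n = 679.56 − 607.291429 = 72.268571
Sxy = Σxy − (Σx)(Σy)/n = -1212.08 − (-978) = -234.08
b = Sxy/Sxx = -234.08/72.268571 = -3.239029
a = ȳ − b·x̄ = -15 − (-3.239029)·9.314286 = 15.169242
ŷ(12.6) = 15.169242 + (-3.239029)·12.6 = -25.642524
residual = y − ŷ = -26.4 − (-25.642524) = -0.757476

-0.757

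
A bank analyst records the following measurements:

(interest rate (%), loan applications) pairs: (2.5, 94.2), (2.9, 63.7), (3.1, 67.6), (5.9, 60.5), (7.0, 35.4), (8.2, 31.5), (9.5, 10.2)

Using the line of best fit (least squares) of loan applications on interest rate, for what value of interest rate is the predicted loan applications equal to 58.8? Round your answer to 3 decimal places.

4.840

n = 7, Σx = 39.1, Σy = 363.1, Σxy = 1589.74, Σx² = 265.57
Sxx = Σx² − (Σx)²/n = 265.57 − 218.401429 = 47.168571
Sxy = Σxy − (Σx)(Σy)/n = 1589.74 − 2028.172857 = -438.432857
b = Sxy/Sxx = -438.432857/47.168571 = -9.295021
a = ȳ − b·x̄ = 51.871429 − (-9.295021)·5.585714 = 103.790760
Set a + b·x = 58.8: x = (58.8 − 103.790760) / (-9.295021) = 4.840308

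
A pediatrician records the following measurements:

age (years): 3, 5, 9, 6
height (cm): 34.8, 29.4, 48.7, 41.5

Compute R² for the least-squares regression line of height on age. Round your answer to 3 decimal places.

0.660

n = 4, Σx = 23, Σy = 154.4, Σxy = 938.7, Σx² = 151, Σy² = 6169.34
Sxx = Σx² − (Σx)²/n = 151 − 132.25 = 18.75
Sxy = Σxy − (Σx)(Σy)/n = 938.7 − 887.8 = 50.9
Syy = Σy² − (Σy)²/n = 6169.34 − 5959.84 = 209.5
R² = Sxy²/(Sxx·Syy) = (50.9)²/(18.75·209.5) = 0.659554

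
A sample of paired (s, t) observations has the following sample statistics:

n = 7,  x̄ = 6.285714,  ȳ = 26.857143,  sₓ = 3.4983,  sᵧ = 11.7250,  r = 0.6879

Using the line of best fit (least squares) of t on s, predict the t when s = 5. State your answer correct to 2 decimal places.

23.89

b = r · sᵧ/sₓ = 0.6879 · 11.725/3.4983 = 2.305585
a = ȳ − b·x̄ = 26.857143 − 2.305585·6.285714 = 12.364896
ŷ(5) = a + b·5 = 12.364896 + 2.305585·5 = 23.892820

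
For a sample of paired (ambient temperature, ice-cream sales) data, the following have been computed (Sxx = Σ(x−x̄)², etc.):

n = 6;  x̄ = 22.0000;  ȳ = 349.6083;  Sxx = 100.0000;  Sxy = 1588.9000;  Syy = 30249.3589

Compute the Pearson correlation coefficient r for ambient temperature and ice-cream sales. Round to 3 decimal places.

r = Sxy/√(Sxx·Syy) = 1588.9/√(3024935.89) = 1588.9/1739.234283 = 0.913563

0.914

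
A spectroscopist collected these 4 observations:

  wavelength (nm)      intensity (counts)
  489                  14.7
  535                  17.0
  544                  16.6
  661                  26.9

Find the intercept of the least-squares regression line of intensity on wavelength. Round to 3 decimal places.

n = 4, Σx = 2229, Σy = 75.2, Σxy = 43094.6, Σx² = 1258203
Sxx = Σx² − (Σx)²/n = 1258203 − 1242110.25 = 16092.75
Sxy = Σxy − (Σx)(Σy)/n = 43094.6 − 41905.2 = 1189.4
b = Sxy/Sxx = 1189.4/16092.75 = 0.073909
a = ȳ − b·x̄ = 18.8 − 0.073909·557.25 = -22.385823

-22.386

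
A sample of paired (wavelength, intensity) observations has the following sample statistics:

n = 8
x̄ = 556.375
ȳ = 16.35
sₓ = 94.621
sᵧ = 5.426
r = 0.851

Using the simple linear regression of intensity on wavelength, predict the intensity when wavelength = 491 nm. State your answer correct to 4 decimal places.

13.1597

b = r · sᵧ/sₓ = 0.851 · 5.426/94.621 = 0.048800
a = ȳ − b·x̄ = 16.35 − 0.048800·556.375 = -10.801225
ŷ(491) = a + b·491 = -10.801225 + 0.048800·491 = 13.159685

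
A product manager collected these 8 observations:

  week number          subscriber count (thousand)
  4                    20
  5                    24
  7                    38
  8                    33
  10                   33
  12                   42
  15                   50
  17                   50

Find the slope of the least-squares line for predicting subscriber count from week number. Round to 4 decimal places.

n = 8, Σx = 78, Σy = 290, Σxy = 3164, Σx² = 912
Sxx = Σx² − (Σx)²/n = 912 − 760.5 = 151.5
Sxy = Σxy − (Σx)(Σy)/n = 3164 − 2827.5 = 336.5
b = Sxy/Sxx = 336.5/151.5 = 2.221122

2.2211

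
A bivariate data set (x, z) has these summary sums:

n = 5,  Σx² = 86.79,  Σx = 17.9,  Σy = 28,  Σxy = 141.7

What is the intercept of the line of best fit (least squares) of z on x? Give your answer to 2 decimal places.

Sxx = Σx² − (Σx)²/n = 86.79 − 64.082 = 22.708
Sxy = Σxy − (Σx)(Σy)/n = 141.7 − 100.24 = 41.46
b = Sxy/Sxx = 41.46/22.708 = 1.825788
a = ȳ − b·x̄ = 5.6 − 1.825788·3.58 = -0.936322

-0.94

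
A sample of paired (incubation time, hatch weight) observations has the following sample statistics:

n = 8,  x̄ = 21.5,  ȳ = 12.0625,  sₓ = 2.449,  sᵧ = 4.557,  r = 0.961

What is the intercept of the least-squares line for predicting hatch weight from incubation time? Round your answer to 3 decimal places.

b = r · sᵧ/sₓ = 0.961 · 4.557/2.449 = 1.788190
a = ȳ − b·x̄ = 12.0625 − 1.788190·21.5 = -26.383582

-26.384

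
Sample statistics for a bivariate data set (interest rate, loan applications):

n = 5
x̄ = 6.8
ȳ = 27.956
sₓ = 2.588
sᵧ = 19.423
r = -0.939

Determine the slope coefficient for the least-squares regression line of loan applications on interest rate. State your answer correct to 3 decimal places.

b = r · sᵧ/sₓ = -0.939 · 19.423/2.588 = -7.047217

-7.047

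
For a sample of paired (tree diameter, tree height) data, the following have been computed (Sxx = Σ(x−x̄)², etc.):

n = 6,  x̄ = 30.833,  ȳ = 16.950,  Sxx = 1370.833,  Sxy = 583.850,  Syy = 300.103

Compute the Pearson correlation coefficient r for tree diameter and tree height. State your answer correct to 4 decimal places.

r = Sxy/√(Sxx·Syy) = 583.85/√(411391.095799) = 583.85/641.397767 = 0.910278

0.9103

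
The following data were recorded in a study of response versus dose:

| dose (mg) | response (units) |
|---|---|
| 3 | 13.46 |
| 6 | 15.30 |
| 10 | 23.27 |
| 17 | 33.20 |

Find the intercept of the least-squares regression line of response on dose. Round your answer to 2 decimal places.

8.04

n = 4, Σx = 36, Σy = 85.23, Σxy = 929.28, Σx² = 434
Sxx = Σx² − (Σx)²/n = 434 − 324 = 110
Sxy = Σxy − (Σx)(Σy)/n = 929.28 − 767.07 = 162.21
b = Sxy/Sxx = 162.21/110 = 1.474636
a = ȳ − b·x̄ = 21.3075 − 1.474636·9 = 8.035773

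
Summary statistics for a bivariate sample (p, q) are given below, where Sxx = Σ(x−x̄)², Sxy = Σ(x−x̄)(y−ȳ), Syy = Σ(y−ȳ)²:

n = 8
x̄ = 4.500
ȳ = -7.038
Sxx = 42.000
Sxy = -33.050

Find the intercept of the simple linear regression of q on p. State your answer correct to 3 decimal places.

b = Sxy/Sxx = -33.05/42 = -0.786905
a = ȳ − b·x̄ = -7.038 − (-0.786905)·4.5 = -3.496929

-3.497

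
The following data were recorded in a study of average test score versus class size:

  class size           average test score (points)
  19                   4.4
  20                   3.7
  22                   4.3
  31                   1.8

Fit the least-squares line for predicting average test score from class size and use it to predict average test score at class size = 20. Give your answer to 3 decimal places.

n = 4, Σx = 92, Σy = 14.2, Σxy = 308, Σx² = 2206
Sxx = Σx² − (Σx)²/n = 2206 − 2116 = 90
Sxy = Σxy − (Σx)(Σy)/n = 308 − 326.6 = -18.6
b = Sxy/Sxx = -18.6/90 = -0.206667
a = ȳ − b·x̄ = 3.55 − (-0.206667)·23 = 8.303333
ŷ(20) = a + b·20 = 8.303333 + (-0.206667)·20 = 4.17

4.170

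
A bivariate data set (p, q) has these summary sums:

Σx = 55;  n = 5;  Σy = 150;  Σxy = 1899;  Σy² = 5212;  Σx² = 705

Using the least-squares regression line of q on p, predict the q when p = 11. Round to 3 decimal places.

Sxx = Σx² − (Σx)²/n = 705 − 605 = 100
Sxy = Σxy − (Σx)(Σy)/n = 1899 − 1650 = 249
b = Sxy/Sxx = 249/100 = 2.49
a = ȳ − b·x̄ = 30 − 2.49·11 = 2.61
ŷ(11) = a + b·11 = 2.61 + 2.49·11 = 30

30.000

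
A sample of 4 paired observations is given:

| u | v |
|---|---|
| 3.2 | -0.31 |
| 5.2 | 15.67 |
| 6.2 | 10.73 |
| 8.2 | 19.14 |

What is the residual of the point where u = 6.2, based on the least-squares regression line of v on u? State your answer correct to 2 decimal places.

-2.35

n = 4, Σx = 22.8, Σy = 45.23, Σxy = 303.966, Σx² = 142.96
Sxx = Σx² − (Σx)²/n = 142.96 − 129.96 = 13
Sxy = Σxy − (Σx)(Σy)/n = 303.966 − 257.811 = 46.155
b = Sxy/Sxx = 46.155/13 = 3.550385
a = ȳ − b·x̄ = 11.3075 − 3.550385·5.7 = -8.929692
ŷ(6.2) = -8.929692 + 3.550385·6.2 = 13.082692
residual = y − ŷ = 10.73 − 13.082692 = -2.352692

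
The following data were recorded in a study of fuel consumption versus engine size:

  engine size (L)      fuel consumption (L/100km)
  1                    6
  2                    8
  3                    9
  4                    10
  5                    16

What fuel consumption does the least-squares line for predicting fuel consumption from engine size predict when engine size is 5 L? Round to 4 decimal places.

n = 5, Σx = 15, Σy = 49, Σxy = 169, Σx² = 55
Sxx = Σx² − (Σx)²/n = 55 − 45 = 10
Sxy = Σxy − (Σx)(Σy)/n = 169 − 147 = 22
b = Sxy/Sxx = 22/10 = 2.2
a = ȳ − b·x̄ = 9.8 − 2.2·3 = 3.2
ŷ(5) = a + b·5 = 3.2 + 2.2·5 = 14.2

14.2000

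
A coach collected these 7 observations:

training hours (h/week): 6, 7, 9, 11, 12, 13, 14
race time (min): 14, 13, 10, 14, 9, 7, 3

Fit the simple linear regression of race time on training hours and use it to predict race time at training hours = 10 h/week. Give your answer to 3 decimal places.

n = 7, Σx = 72, Σy = 70, Σxy = 660, Σx² = 796
Sxx = Σx² − (Σx)²/n = 796 − 740.571429 = 55.428571
Sxy = Σxy − (Σx)(Σy)/n = 660 − 720 = -60
b = Sxy/Sxx = -60/55.428571 = -1.082474
a = ȳ − b·x̄ = 10 − (-1.082474)·10.285714 = 21.134021
ŷ(10) = a + b·10 = 21.134021 + (-1.082474)·10 = 10.309278

10.309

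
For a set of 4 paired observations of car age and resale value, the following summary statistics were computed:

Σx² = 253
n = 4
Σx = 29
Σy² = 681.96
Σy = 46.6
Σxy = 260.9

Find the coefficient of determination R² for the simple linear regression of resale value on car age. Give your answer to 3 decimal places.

0.996

Sxx = Σx² − (Σx)²/n = 253 − 210.25 = 42.75
Sxy = Σxy − (Σx)(Σy)/n = 260.9 − 337.85 = -76.95
Syy = Σy² − (Σy)²/n = 681.96 − 542.89 = 139.07
R² = Sxy²/(Sxx·Syy) = (-76.95)²/(42.75·139.07) = 0.995973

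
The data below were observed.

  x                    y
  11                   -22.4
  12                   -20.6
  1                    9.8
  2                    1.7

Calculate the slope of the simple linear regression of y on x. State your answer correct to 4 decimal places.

n = 4, Σx = 26, Σy = -31.5, Σxy = -480.4, Σx² = 270
Sxx = Σx² − (Σx)²/n = 270 − 169 = 101
Sxy = Σxy − (Σx)(Σy)/n = -480.4 − (-204.75) = -275.65
b = Sxy/Sxx = -275.65/101 = -2.729208

-2.7292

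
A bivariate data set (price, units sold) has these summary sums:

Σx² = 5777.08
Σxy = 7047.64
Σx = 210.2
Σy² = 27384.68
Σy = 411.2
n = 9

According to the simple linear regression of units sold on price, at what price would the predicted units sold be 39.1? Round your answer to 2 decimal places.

Sxx = Σx² − (Σx)²/n = 5777.08 − 4909.337778 = 867.742222
Sxy = Σxy − (Σx)(Σy)/n = 7047.64 − 9603.804444 = -2556.164444
b = Sxy/Sxx = -2556.164444/867.742222 = -2.945765
a = ȳ − b·x̄ = 45.688889 − (-2.945765)·23.355556 = 114.488861
Set a + b·x = 39.1: x = (39.1 − 114.488861) / (-2.945765) = 25.592288

25.59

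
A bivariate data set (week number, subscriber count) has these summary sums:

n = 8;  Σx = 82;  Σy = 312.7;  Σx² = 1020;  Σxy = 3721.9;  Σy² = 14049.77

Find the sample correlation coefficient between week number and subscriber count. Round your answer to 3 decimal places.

0.902

Sxx = Σx² − (Σx)²/n = 1020 − 840.5 = 179.5
Sxy = Σxy − (Σx)(Σy)/n = 3721.9 − 3205.175 = 516.725
Syy = Σy² − (Σy)²/n = 14049.77 − 12222.66125 = 1827.10875
r = Sxy/√(Sxx·Syy) = 516.725/√(327966.020625) = 516.725/572.683176 = 0.902288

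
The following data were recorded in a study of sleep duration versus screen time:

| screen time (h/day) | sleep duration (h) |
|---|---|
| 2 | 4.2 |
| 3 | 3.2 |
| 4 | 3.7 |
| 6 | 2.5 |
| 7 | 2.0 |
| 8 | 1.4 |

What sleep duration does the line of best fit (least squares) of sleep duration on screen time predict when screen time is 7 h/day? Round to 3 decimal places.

n = 6, Σx = 30, Σy = 17, Σxy = 73, Σx² = 178
Sxx = Σx² − (Σx)²/n = 178 − 150 = 28
Sxy = Σxy − (Σx)(Σy)/n = 73 − 85 = -12
b = Sxy/Sxx = -12/28 = -0.428571
a = ȳ − b·x̄ = 2.833333 − (-0.428571)·5 = 4.976190
ŷ(7) = a + b·7 = 4.976190 + (-0.428571)·7 = 1.976190

1.976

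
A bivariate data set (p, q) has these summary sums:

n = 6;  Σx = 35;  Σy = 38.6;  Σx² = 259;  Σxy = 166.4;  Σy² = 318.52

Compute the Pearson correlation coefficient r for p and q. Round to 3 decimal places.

-0.947

Sxx = Σx² − (Σx)²/n = 259 − 204.166667 = 54.833333
Sxy = Σxy − (Σx)(Σy)/n = 166.4 − 225.166667 = -58.766667
Syy = Σy² − (Σy)²/n = 318.52 − 248.326667 = 70.193333
r = Sxy/√(Sxx·Syy) = -58.766667/√(3848.934444) = -58.766667/62.039781 = -0.947242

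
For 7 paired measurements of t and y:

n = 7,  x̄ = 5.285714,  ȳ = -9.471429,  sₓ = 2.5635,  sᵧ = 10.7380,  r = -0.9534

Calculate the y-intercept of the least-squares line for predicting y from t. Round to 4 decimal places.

11.6376

b = r · sᵧ/sₓ = -0.9534 · 10.738/2.5635 = -3.993606
a = ȳ − b·x̄ = -9.471429 − (-3.993606)·5.285714 = 11.637631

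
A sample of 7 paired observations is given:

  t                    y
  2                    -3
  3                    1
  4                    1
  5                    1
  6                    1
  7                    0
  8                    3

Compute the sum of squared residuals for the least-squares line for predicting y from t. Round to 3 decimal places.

10.571

n = 7, Σx = 35, Σy = 4, Σxy = 36, Σx² = 203, Σy² = 22
Sxx = Σx² − (Σx)²/n = 203 − 175 = 28
Sxy = Σxy − (Σx)(Σy)/n = 36 − 20 = 16
Syy = Σy² − (Σy)²/n = 22 − 2.285714 = 19.714286
b = Sxy/Sxx = 16/28 = 0.571429
SSE = Syy − b·Sxy = 19.714286 − 0.571429·16 = 10.571429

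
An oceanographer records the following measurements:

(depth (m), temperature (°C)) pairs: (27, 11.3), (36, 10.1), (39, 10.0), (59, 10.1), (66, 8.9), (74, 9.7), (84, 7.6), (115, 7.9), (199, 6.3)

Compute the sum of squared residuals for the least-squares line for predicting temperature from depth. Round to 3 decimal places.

n = 9, Σx = 699, Σy = 81.9, Σxy = 5760.4, Σx² = 76741, Σy² = 764.87
Sxx = Σx² − (Σx)²/n = 76741 − 54289 = 22452
Sxy = Σxy − (Σx)(Σy)/n = 5760.4 − 6360.9 = -600.5
Syy = Σy² − (Σy)²/n = 764.87 − 745.29 = 19.58
b = Sxy/Sxx = -600.5/22452 = -0.026746
SSE = Syy − b·Sxy = 19.58 − (-0.026746)·(-600.5) = 3.519059

3.519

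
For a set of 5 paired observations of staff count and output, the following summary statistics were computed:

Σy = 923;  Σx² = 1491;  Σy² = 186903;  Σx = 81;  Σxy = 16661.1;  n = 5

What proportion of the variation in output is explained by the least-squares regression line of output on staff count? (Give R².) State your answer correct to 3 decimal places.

Sxx = Σx² − (Σx)²/n = 1491 − 1312.2 = 178.8
Sxy = Σxy − (Σx)(Σy)/n = 16661.1 − 14952.6 = 1708.5
Syy = Σy² − (Σy)²/n = 186903 − 170385.8 = 16517.2
R² = Sxy²/(Sxx·Syy) = (1708.5)²/(178.8·16517.2) = 0.988385

0.988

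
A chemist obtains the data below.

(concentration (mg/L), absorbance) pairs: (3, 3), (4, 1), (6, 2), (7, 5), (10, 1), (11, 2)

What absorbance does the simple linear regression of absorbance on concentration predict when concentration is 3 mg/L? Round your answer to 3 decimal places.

n = 6, Σx = 41, Σy = 14, Σxy = 92, Σx² = 331
Sxx = Σx² − (Σx)²/n = 331 − 280.166667 = 50.833333
Sxy = Σxy − (Σx)(Σy)/n = 92 − 95.666667 = -3.666667
b = Sxy/Sxx = -3.666667/50.833333 = -0.072131
a = ȳ − b·x̄ = 2.333333 − (-0.072131)·6.833333 = 2.826230
ŷ(3) = a + b·3 = 2.826230 + (-0.072131)·3 = 2.609836

2.610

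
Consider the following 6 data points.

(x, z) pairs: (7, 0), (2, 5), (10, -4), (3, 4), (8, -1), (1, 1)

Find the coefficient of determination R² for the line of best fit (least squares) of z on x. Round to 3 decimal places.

n = 6, Σx = 31, Σy = 5, Σxy = -25, Σx² = 227, Σy² = 59
Sxx = Σx² − (Σx)²/n = 227 − 160.166667 = 66.833333
Sxy = Σxy − (Σx)(Σy)/n = -25 − 25.833333 = -50.833333
Syy = Σy² − (Σy)²/n = 59 − 4.166667 = 54.833333
R² = Sxy²/(Sxx·Syy) = (-50.833333)²/(66.833333·54.833333) = 0.705114

0.705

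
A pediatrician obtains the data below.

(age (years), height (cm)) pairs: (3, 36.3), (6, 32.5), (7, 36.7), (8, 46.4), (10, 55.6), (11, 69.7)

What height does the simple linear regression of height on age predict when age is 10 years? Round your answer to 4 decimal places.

n = 6, Σx = 45, Σy = 277.2, Σxy = 2254.7, Σx² = 379
Sxx = Σx² − (Σx)²/n = 379 − 337.5 = 41.5
Sxy = Σxy − (Σx)(Σy)/n = 2254.7 − 2079 = 175.7
b = Sxy/Sxx = 175.7/41.5 = 4.233735
a = ȳ − b·x̄ = 46.2 − 4.233735·7.5 = 14.446988
ŷ(10) = a + b·10 = 14.446988 + 4.233735·10 = 56.784337

56.7843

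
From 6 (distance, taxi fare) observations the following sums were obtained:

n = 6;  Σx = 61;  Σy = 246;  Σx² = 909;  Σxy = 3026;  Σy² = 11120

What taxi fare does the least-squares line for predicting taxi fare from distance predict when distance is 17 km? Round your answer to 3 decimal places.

Sxx = Σx² − (Σx)²/n = 909 − 620.166667 = 288.833333
Sxy = Σxy − (Σx)(Σy)/n = 3026 − 2501 = 525
b = Sxy/Sxx = 525/288.833333 = 1.817657
a = ȳ − b·x̄ = 41 − 1.817657·10.166667 = 22.520485
ŷ(17) = a + b·17 = 22.520485 + 1.817657·17 = 53.420658

53.421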